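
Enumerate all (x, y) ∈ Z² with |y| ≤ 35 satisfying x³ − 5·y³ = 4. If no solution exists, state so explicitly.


The equation is x³ - 5y³ = 4. For fixed y, x³ = 5·y³ + 4, so a solution requires the RHS to be a perfect cube.
Strategy: iterate y from -35 to 35, compute RHS = 5·y³ + 4, and check whether it is a (positive or negative) perfect cube.
Check small values of y:
  y = 0: RHS = 4 is not a perfect cube.
  y = 1: RHS = 9 is not a perfect cube.
  y = -1: RHS = -1 = (-1)³ ⇒ x = -1 works.
  y = 2: RHS = 44 is not a perfect cube.
  y = -2: RHS = -36 is not a perfect cube.
  y = 3: RHS = 139 is not a perfect cube.
  y = -3: RHS = -131 is not a perfect cube.
Continuing the search up to |y| = 35 finds no further solutions beyond those listed.
Collected solutions: (-1, -1).

Solutions (with |y| ≤ 35): (-1, -1).


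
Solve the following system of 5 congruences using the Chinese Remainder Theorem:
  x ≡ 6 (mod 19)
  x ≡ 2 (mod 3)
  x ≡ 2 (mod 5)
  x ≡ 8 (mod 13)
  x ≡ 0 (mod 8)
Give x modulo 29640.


Product of moduli M = 19 · 3 · 5 · 13 · 8 = 29640.
Merge one congruence at a time:
  Start: x ≡ 6 (mod 19).
  Combine with x ≡ 2 (mod 3); new modulus lcm = 57.
    Write x = 6 + 19·t and substitute into x ≡ 2 (mod 3): 19·t ≡ 2 − 6 = -4 (mod 3).
    Reduce coefficients mod 3: 1·t ≡ 2 (mod 3).
    So t ≡ 2 (mod 3).
    Then x = 6 + 19·2 = 44, valid modulo lcm(19, 3) = 57: x ≡ 44 (mod 57).
  Combine with x ≡ 2 (mod 5); new modulus lcm = 285.
    Write x = 44 + 57·t and substitute into x ≡ 2 (mod 5): 57·t ≡ 2 − 44 = -42 (mod 5).
    Reduce coefficients mod 5: 2·t ≡ 3 (mod 5).
    The inverse of 2 mod 5 is 3 (since 2·3 = 6 = 1·5 + 1), so t ≡ 3·3 = 9 ≡ 4 (mod 5).
    Then x = 44 + 57·4 = 272, valid modulo lcm(57, 5) = 285: x ≡ 272 (mod 285).
  Combine with x ≡ 8 (mod 13); new modulus lcm = 3705.
    Write x = 272 + 285·t and substitute into x ≡ 8 (mod 13): 285·t ≡ 8 − 272 = -264 (mod 13).
    Reduce coefficients mod 13: 12·t ≡ 9 (mod 13).
    The inverse of 12 mod 13 is 12 (since 12·12 = 144 = 11·13 + 1), so t ≡ 12·9 = 108 ≡ 4 (mod 13).
    Then x = 272 + 285·4 = 1412, valid modulo lcm(285, 13) = 3705: x ≡ 1412 (mod 3705).
  Combine with x ≡ 0 (mod 8); new modulus lcm = 29640.
    Write x = 1412 + 3705·t and substitute into x ≡ 0 (mod 8): 3705·t ≡ 0 − 1412 = -1412 (mod 8).
    Reduce coefficients mod 8: 1·t ≡ 4 (mod 8).
    So t ≡ 4 (mod 8).
    Then x = 1412 + 3705·4 = 16232, valid modulo lcm(3705, 8) = 29640: x ≡ 16232 (mod 29640).
Verify against each original: 16232 mod 19 = 6, 16232 mod 3 = 2, 16232 mod 5 = 2, 16232 mod 13 = 8, 16232 mod 8 = 0.

x ≡ 16232 (mod 29640).


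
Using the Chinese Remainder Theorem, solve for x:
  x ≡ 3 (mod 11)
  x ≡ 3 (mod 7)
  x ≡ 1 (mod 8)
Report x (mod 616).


Moduli 11, 7, 8 are pairwise coprime; by CRT there is a unique solution modulo M = 11 · 7 · 8 = 616.
Solve pairwise, accumulating the modulus:
  Start with x ≡ 3 (mod 11).
  Combine with x ≡ 3 (mod 7): since gcd(11, 7) = 1, we get a unique residue mod 77.
    Write x = 3 + 11·t and substitute into x ≡ 3 (mod 7): 11·t ≡ 3 − 3 = 0 (mod 7).
    Reduce coefficients mod 7: 4·t ≡ 0 (mod 7).
    The inverse of 4 mod 7 is 2 (since 4·2 = 8 = 1·7 + 1), so t ≡ 2·0 = 0 ≡ 0 (mod 7).
    Then x = 3 + 11·0 = 3, valid modulo lcm(11, 7) = 77: x ≡ 3 (mod 77).
  Combine with x ≡ 1 (mod 8): since gcd(77, 8) = 1, we get a unique residue mod 616.
    Write x = 3 + 77·t and substitute into x ≡ 1 (mod 8): 77·t ≡ 1 − 3 = -2 (mod 8).
    Reduce coefficients mod 8: 5·t ≡ 6 (mod 8).
    The inverse of 5 mod 8 is 5 (since 5·5 = 25 = 3·8 + 1), so t ≡ 5·6 = 30 ≡ 6 (mod 8).
    Then x = 3 + 77·6 = 465, valid modulo lcm(77, 8) = 616: x ≡ 465 (mod 616).
Verify: 465 mod 11 = 3 ✓, 465 mod 7 = 3 ✓, 465 mod 8 = 1 ✓.

x ≡ 465 (mod 616).


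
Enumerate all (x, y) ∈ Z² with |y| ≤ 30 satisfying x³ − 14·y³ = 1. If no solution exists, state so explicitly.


The equation is x³ - 14y³ = 1. For fixed y, x³ = 14·y³ + 1, so a solution requires the RHS to be a perfect cube.
Strategy: iterate y from -30 to 30, compute RHS = 14·y³ + 1, and check whether it is a (positive or negative) perfect cube.
Check small values of y:
  y = 0: RHS = 1 = (1)³ ⇒ x = 1 works.
  y = 1: RHS = 15 is not a perfect cube.
  y = -1: RHS = -13 is not a perfect cube.
  y = 2: RHS = 113 is not a perfect cube.
  y = -2: RHS = -111 is not a perfect cube.
  y = 3: RHS = 379 is not a perfect cube.
  y = -3: RHS = -377 is not a perfect cube.
Continuing the search up to |y| = 30 finds no further solutions beyond those listed.
Collected solutions: (1, 0).

Solutions (with |y| ≤ 30): (1, 0).


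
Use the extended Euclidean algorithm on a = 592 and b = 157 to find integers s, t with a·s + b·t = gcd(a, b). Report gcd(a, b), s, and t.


Euclidean algorithm on (592, 157) — divide until remainder is 0:
  592 = 3 · 157 + 121
  157 = 1 · 121 + 36
  121 = 3 · 36 + 13
  36 = 2 · 13 + 10
  13 = 1 · 10 + 3
  10 = 3 · 3 + 1
  3 = 3 · 1 + 0
gcd(592, 157) = 1.
Track Bezout coefficients alongside the remainders: start with r₀ = 592 = a·1 + b·0 (s = 1, t = 0) and r₁ = 157 = a·0 + b·1 (s = 0, t = 1); each new remainder r_{k+1} = r_{k-1} − q_k·r_k inherits s_{k+1} = s_{k-1} − q_k·s_k, t_{k+1} = t_{k-1} − q_k·t_k, so r_k = a·s_k + b·t_k at every step:
  q = 3: r = 121, s = 1 − 3·0 = 1, t = 0 − 3·1 = -3  (check: 592·1 + 157·(-3) = 121)
  q = 1: r = 36, s = 0 − 1·1 = -1, t = 1 − 1·(-3) = 4  (check: 592·(-1) + 157·4 = 36)
  q = 3: r = 13, s = 1 − 3·(-1) = 4, t = -3 − 3·4 = -15  (check: 592·4 + 157·(-15) = 13)
  q = 2: r = 10, s = -1 − 2·4 = -9, t = 4 − 2·(-15) = 34  (check: 592·(-9) + 157·34 = 10)
  q = 1: r = 3, s = 4 − 1·(-9) = 13, t = -15 − 1·34 = -49  (check: 592·13 + 157·(-49) = 3)
  q = 3: r = 1, s = -9 − 3·13 = -48, t = 34 − 3·(-49) = 181  (check: 592·(-48) + 157·181 = 1)
The row with r = 1 (the gcd) gives the Bezout coefficients s = -48, t = 181.
Result: 592 · (-48) + 157 · (181) = 1.

gcd(592, 157) = 1; s = -48, t = 181 (check: 592·(-48) + 157·181 = 1).


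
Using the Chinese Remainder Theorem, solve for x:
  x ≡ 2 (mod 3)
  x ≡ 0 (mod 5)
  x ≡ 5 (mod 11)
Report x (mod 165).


Moduli 3, 5, 11 are pairwise coprime; by CRT there is a unique solution modulo M = 3 · 5 · 11 = 165.
Solve pairwise, accumulating the modulus:
  Start with x ≡ 2 (mod 3).
  Combine with x ≡ 0 (mod 5): since gcd(3, 5) = 1, we get a unique residue mod 15.
    Write x = 2 + 3·t and substitute into x ≡ 0 (mod 5): 3·t ≡ 0 − 2 = -2 (mod 5).
    Reduce coefficients mod 5: 3·t ≡ 3 (mod 5).
    The inverse of 3 mod 5 is 2 (since 3·2 = 6 = 1·5 + 1), so t ≡ 2·3 = 6 ≡ 1 (mod 5).
    Then x = 2 + 3·1 = 5, valid modulo lcm(3, 5) = 15: x ≡ 5 (mod 15).
  Combine with x ≡ 5 (mod 11): since gcd(15, 11) = 1, we get a unique residue mod 165.
    Write x = 5 + 15·t and substitute into x ≡ 5 (mod 11): 15·t ≡ 5 − 5 = 0 (mod 11).
    Reduce coefficients mod 11: 4·t ≡ 0 (mod 11).
    The inverse of 4 mod 11 is 3 (since 4·3 = 12 = 1·11 + 1), so t ≡ 3·0 = 0 ≡ 0 (mod 11).
    Then x = 5 + 15·0 = 5, valid modulo lcm(15, 11) = 165: x ≡ 5 (mod 165).
Verify: 5 mod 3 = 2 ✓, 5 mod 5 = 0 ✓, 5 mod 11 = 5 ✓.

x ≡ 5 (mod 165).


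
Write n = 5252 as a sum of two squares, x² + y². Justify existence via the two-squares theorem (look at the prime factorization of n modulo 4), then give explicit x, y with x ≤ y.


Step 1: Factor n = 5252 = 2^2 · 13 · 101.
Step 2: Check the mod-4 condition on each prime factor: 2 = 2 (special); 13 ≡ 1 (mod 4), exponent 1; 101 ≡ 1 (mod 4), exponent 1.
All primes ≡ 3 (mod 4) appear to even exponent (or don't appear), so by the two-squares theorem n IS expressible as a sum of two squares.
Step 3: Build a representation. Group n = k² · m with k = 2 and m = 13 · 101 = 1313 (a product of primes ≡ 1 (mod 4)); a representation of m scales to one of n via (k·x)² + (k·y)² = k²(x² + y²). Each prime p ≡ 1 (mod 4) is itself a sum of two squares; find a² by testing p − a² for a perfect square:
  13: 13 − 1² = 12, 13 − 2² = 9 = 3² ⇒ 13 = 2² + 3².
  101: 101 − 1² = 100 = 10² ⇒ 101 = 1² + 10².
  Combine using the Brahmagupta–Fibonacci identity (a² + b²)(c² + d²) = (ac − bd)² + (ad + bc)² = (ac + bd)² + (ad − bc)²:
  13 · 101 = 1313: from (2² + 3²)(1² + 10²), take (2·1 − 3·10, 2·10 + 3·1) = (2 − 30, 20 + 3) = (-28, 23); dropping signs (only squares matter) gives (28, 23); check 28² + 23² = 784 + 529 = 1313 ✓.
  Scale by k = 2: (2·28, 2·23) = (56, 46).
Step 4: Order so x ≤ y and verify: 46² + 56² = 2116 + 3136 = 5252 = n. ✓

n = 5252 = 46² + 56² (one valid representation with x ≤ y).


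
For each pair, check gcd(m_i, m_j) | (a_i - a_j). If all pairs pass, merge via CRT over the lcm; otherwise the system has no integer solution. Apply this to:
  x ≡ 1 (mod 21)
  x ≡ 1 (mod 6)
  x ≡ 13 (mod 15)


Moduli 21, 6, 15 are not pairwise coprime, so CRT works modulo lcm(m_i) when all pairwise compatibility conditions hold.
Pairwise compatibility: gcd(m_i, m_j) must divide a_i - a_j for every pair.
Merge one congruence at a time:
  Start: x ≡ 1 (mod 21).
  Combine with x ≡ 1 (mod 6): gcd(21, 6) = 3; 1 - 1 = 0, which IS divisible by 3, so compatible.
    Write x = 1 + 21·t and substitute into x ≡ 1 (mod 6): 21·t ≡ 1 − 1 = 0 (mod 6).
    Divide the congruence (and modulus) by g = 3: 7·t ≡ 0 (mod 2).
    Reduce coefficients mod 2: 1·t ≡ 0 (mod 2).
    So t ≡ 0 (mod 2).
    Then x = 1 + 21·0 = 1, valid modulo lcm(21, 6) = 42: x ≡ 1 (mod 42).
  Combine with x ≡ 13 (mod 15): gcd(42, 15) = 3; 13 - 1 = 12, which IS divisible by 3, so compatible.
    Write x = 1 + 42·t and substitute into x ≡ 13 (mod 15): 42·t ≡ 13 − 1 = 12 (mod 15).
    Divide the congruence (and modulus) by g = 3: 14·t ≡ 4 (mod 5).
    Reduce coefficients mod 5: 4·t ≡ 4 (mod 5).
    The inverse of 4 mod 5 is 4 (since 4·4 = 16 = 3·5 + 1), so t ≡ 4·4 = 16 ≡ 1 (mod 5).
    Then x = 1 + 42·1 = 43, valid modulo lcm(42, 15) = 210: x ≡ 43 (mod 210).
Verify: 43 mod 21 = 1, 43 mod 6 = 1, 43 mod 15 = 13.

x ≡ 43 (mod 210).


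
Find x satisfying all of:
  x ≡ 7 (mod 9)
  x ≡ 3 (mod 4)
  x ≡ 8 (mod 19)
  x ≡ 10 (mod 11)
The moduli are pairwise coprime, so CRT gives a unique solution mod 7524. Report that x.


Product of moduli M = 9 · 4 · 19 · 11 = 7524.
Merge one congruence at a time:
  Start: x ≡ 7 (mod 9).
  Combine with x ≡ 3 (mod 4); new modulus lcm = 36.
    Write x = 7 + 9·t and substitute into x ≡ 3 (mod 4): 9·t ≡ 3 − 7 = -4 (mod 4).
    Reduce coefficients mod 4: 1·t ≡ 0 (mod 4).
    So t ≡ 0 (mod 4).
    Then x = 7 + 9·0 = 7, valid modulo lcm(9, 4) = 36: x ≡ 7 (mod 36).
  Combine with x ≡ 8 (mod 19); new modulus lcm = 684.
    Write x = 7 + 36·t and substitute into x ≡ 8 (mod 19): 36·t ≡ 8 − 7 = 1 (mod 19).
    Reduce coefficients mod 19: 17·t ≡ 1 (mod 19).
    The inverse of 17 mod 19 is 9 (since 17·9 = 153 = 8·19 + 1), so t ≡ 9·1 = 9 ≡ 9 (mod 19).
    Then x = 7 + 36·9 = 331, valid modulo lcm(36, 19) = 684: x ≡ 331 (mod 684).
  Combine with x ≡ 10 (mod 11); new modulus lcm = 7524.
    Write x = 331 + 684·t and substitute into x ≡ 10 (mod 11): 684·t ≡ 10 − 331 = -321 (mod 11).
    Reduce coefficients mod 11: 2·t ≡ 9 (mod 11).
    The inverse of 2 mod 11 is 6 (since 2·6 = 12 = 1·11 + 1), so t ≡ 6·9 = 54 ≡ 10 (mod 11).
    Then x = 331 + 684·10 = 7171, valid modulo lcm(684, 11) = 7524: x ≡ 7171 (mod 7524).
Verify against each original: 7171 mod 9 = 7, 7171 mod 4 = 3, 7171 mod 19 = 8, 7171 mod 11 = 10.

x ≡ 7171 (mod 7524).


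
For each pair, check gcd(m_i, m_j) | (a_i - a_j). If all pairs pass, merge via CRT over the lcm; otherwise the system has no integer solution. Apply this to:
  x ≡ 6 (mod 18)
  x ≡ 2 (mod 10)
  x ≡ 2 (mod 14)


Moduli 18, 10, 14 are not pairwise coprime, so CRT works modulo lcm(m_i) when all pairwise compatibility conditions hold.
Pairwise compatibility: gcd(m_i, m_j) must divide a_i - a_j for every pair.
Merge one congruence at a time:
  Start: x ≡ 6 (mod 18).
  Combine with x ≡ 2 (mod 10): gcd(18, 10) = 2; 2 - 6 = -4, which IS divisible by 2, so compatible.
    Write x = 6 + 18·t and substitute into x ≡ 2 (mod 10): 18·t ≡ 2 − 6 = -4 (mod 10).
    Divide the congruence (and modulus) by g = 2: 9·t ≡ -2 (mod 5).
    Reduce coefficients mod 5: 4·t ≡ 3 (mod 5).
    The inverse of 4 mod 5 is 4 (since 4·4 = 16 = 3·5 + 1), so t ≡ 4·3 = 12 ≡ 2 (mod 5).
    Then x = 6 + 18·2 = 42, valid modulo lcm(18, 10) = 90: x ≡ 42 (mod 90).
  Combine with x ≡ 2 (mod 14): gcd(90, 14) = 2; 2 - 42 = -40, which IS divisible by 2, so compatible.
    Write x = 42 + 90·t and substitute into x ≡ 2 (mod 14): 90·t ≡ 2 − 42 = -40 (mod 14).
    Divide the congruence (and modulus) by g = 2: 45·t ≡ -20 (mod 7).
    Reduce coefficients mod 7: 3·t ≡ 1 (mod 7).
    The inverse of 3 mod 7 is 5 (since 3·5 = 15 = 2·7 + 1), so t ≡ 5·1 = 5 ≡ 5 (mod 7).
    Then x = 42 + 90·5 = 492, valid modulo lcm(90, 14) = 630: x ≡ 492 (mod 630).
Verify: 492 mod 18 = 6, 492 mod 10 = 2, 492 mod 14 = 2.

x ≡ 492 (mod 630).


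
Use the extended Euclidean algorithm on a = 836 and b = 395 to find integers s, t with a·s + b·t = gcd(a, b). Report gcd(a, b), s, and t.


Euclidean algorithm on (836, 395) — divide until remainder is 0:
  836 = 2 · 395 + 46
  395 = 8 · 46 + 27
  46 = 1 · 27 + 19
  27 = 1 · 19 + 8
  19 = 2 · 8 + 3
  8 = 2 · 3 + 2
  3 = 1 · 2 + 1
  2 = 2 · 1 + 0
gcd(836, 395) = 1.
Track Bezout coefficients alongside the remainders: start with r₀ = 836 = a·1 + b·0 (s = 1, t = 0) and r₁ = 395 = a·0 + b·1 (s = 0, t = 1); each new remainder r_{k+1} = r_{k-1} − q_k·r_k inherits s_{k+1} = s_{k-1} − q_k·s_k, t_{k+1} = t_{k-1} − q_k·t_k, so r_k = a·s_k + b·t_k at every step:
  q = 2: r = 46, s = 1 − 2·0 = 1, t = 0 − 2·1 = -2  (check: 836·1 + 395·(-2) = 46)
  q = 8: r = 27, s = 0 − 8·1 = -8, t = 1 − 8·(-2) = 17  (check: 836·(-8) + 395·17 = 27)
  q = 1: r = 19, s = 1 − 1·(-8) = 9, t = -2 − 1·17 = -19  (check: 836·9 + 395·(-19) = 19)
  q = 1: r = 8, s = -8 − 1·9 = -17, t = 17 − 1·(-19) = 36  (check: 836·(-17) + 395·36 = 8)
  q = 2: r = 3, s = 9 − 2·(-17) = 43, t = -19 − 2·36 = -91  (check: 836·43 + 395·(-91) = 3)
  q = 2: r = 2, s = -17 − 2·43 = -103, t = 36 − 2·(-91) = 218  (check: 836·(-103) + 395·218 = 2)
  q = 1: r = 1, s = 43 − 1·(-103) = 146, t = -91 − 1·218 = -309  (check: 836·146 + 395·(-309) = 1)
The row with r = 1 (the gcd) gives the Bezout coefficients s = 146, t = -309.
Result: 836 · (146) + 395 · (-309) = 1.

gcd(836, 395) = 1; s = 146, t = -309 (check: 836·146 + 395·(-309) = 1).


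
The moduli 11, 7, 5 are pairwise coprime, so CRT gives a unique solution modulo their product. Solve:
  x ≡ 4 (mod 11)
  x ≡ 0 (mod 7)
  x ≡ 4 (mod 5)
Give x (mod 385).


Moduli 11, 7, 5 are pairwise coprime; by CRT there is a unique solution modulo M = 11 · 7 · 5 = 385.
Solve pairwise, accumulating the modulus:
  Start with x ≡ 4 (mod 11).
  Combine with x ≡ 0 (mod 7): since gcd(11, 7) = 1, we get a unique residue mod 77.
    Write x = 4 + 11·t and substitute into x ≡ 0 (mod 7): 11·t ≡ 0 − 4 = -4 (mod 7).
    Reduce coefficients mod 7: 4·t ≡ 3 (mod 7).
    The inverse of 4 mod 7 is 2 (since 4·2 = 8 = 1·7 + 1), so t ≡ 2·3 = 6 ≡ 6 (mod 7).
    Then x = 4 + 11·6 = 70, valid modulo lcm(11, 7) = 77: x ≡ 70 (mod 77).
  Combine with x ≡ 4 (mod 5): since gcd(77, 5) = 1, we get a unique residue mod 385.
    Write x = 70 + 77·t and substitute into x ≡ 4 (mod 5): 77·t ≡ 4 − 70 = -66 (mod 5).
    Reduce coefficients mod 5: 2·t ≡ 4 (mod 5).
    The inverse of 2 mod 5 is 3 (since 2·3 = 6 = 1·5 + 1), so t ≡ 3·4 = 12 ≡ 2 (mod 5).
    Then x = 70 + 77·2 = 224, valid modulo lcm(77, 5) = 385: x ≡ 224 (mod 385).
Verify: 224 mod 11 = 4 ✓, 224 mod 7 = 0 ✓, 224 mod 5 = 4 ✓.

x ≡ 224 (mod 385).


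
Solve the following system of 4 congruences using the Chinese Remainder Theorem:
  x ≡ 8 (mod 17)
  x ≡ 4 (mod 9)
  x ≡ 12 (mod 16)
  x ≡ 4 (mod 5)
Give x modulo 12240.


Product of moduli M = 17 · 9 · 16 · 5 = 12240.
Merge one congruence at a time:
  Start: x ≡ 8 (mod 17).
  Combine with x ≡ 4 (mod 9); new modulus lcm = 153.
    Write x = 8 + 17·t and substitute into x ≡ 4 (mod 9): 17·t ≡ 4 − 8 = -4 (mod 9).
    Reduce coefficients mod 9: 8·t ≡ 5 (mod 9).
    The inverse of 8 mod 9 is 8 (since 8·8 = 64 = 7·9 + 1), so t ≡ 8·5 = 40 ≡ 4 (mod 9).
    Then x = 8 + 17·4 = 76, valid modulo lcm(17, 9) = 153: x ≡ 76 (mod 153).
  Combine with x ≡ 12 (mod 16); new modulus lcm = 2448.
    Write x = 76 + 153·t and substitute into x ≡ 12 (mod 16): 153·t ≡ 12 − 76 = -64 (mod 16).
    Reduce coefficients mod 16: 9·t ≡ 0 (mod 16).
    The inverse of 9 mod 16 is 9 (since 9·9 = 81 = 5·16 + 1), so t ≡ 9·0 = 0 ≡ 0 (mod 16).
    Then x = 76 + 153·0 = 76, valid modulo lcm(153, 16) = 2448: x ≡ 76 (mod 2448).
  Combine with x ≡ 4 (mod 5); new modulus lcm = 12240.
    Write x = 76 + 2448·t and substitute into x ≡ 4 (mod 5): 2448·t ≡ 4 − 76 = -72 (mod 5).
    Reduce coefficients mod 5: 3·t ≡ 3 (mod 5).
    The inverse of 3 mod 5 is 2 (since 3·2 = 6 = 1·5 + 1), so t ≡ 2·3 = 6 ≡ 1 (mod 5).
    Then x = 76 + 2448·1 = 2524, valid modulo lcm(2448, 5) = 12240: x ≡ 2524 (mod 12240).
Verify against each original: 2524 mod 17 = 8, 2524 mod 9 = 4, 2524 mod 16 = 12, 2524 mod 5 = 4.

x ≡ 2524 (mod 12240).


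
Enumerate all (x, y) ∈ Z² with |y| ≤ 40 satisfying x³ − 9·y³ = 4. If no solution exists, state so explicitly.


The equation is x³ - 9y³ = 4. For fixed y, x³ = 9·y³ + 4, so a solution requires the RHS to be a perfect cube.
Strategy: iterate y from -40 to 40, compute RHS = 9·y³ + 4, and check whether it is a (positive or negative) perfect cube.
Check small values of y:
  y = 0: RHS = 4 is not a perfect cube.
  y = 1: RHS = 13 is not a perfect cube.
  y = -1: RHS = -5 is not a perfect cube.
  y = 2: RHS = 76 is not a perfect cube.
  y = -2: RHS = -68 is not a perfect cube.
  y = 3: RHS = 247 is not a perfect cube.
  y = -3: RHS = -239 is not a perfect cube.
Continuing the search up to |y| = 40 finds no solutions either.
No (x, y) in the scanned range satisfies the equation.

No integer solutions with |y| ≤ 40.


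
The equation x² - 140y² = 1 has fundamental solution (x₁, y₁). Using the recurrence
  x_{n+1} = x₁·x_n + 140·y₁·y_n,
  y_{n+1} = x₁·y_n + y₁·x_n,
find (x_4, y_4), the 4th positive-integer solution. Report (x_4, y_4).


Step 1: Find the fundamental solution (x₁, y₁) of x² - 140y² = 1.
  Expand √140 as a continued fraction. a₀ = ⌊√140⌋ = 11; iterate m_{k+1} = d_k·a_k − m_k, d_{k+1} = (140 − m_{k+1}²)/d_k, a_{k+1} = ⌊(a₀ + m_{k+1})/d_{k+1}⌋ (starting m₀ = 0, d₀ = 1), with convergents p_k = a_k·p_{k-1} + p_{k-2}, q_k = a_k·q_{k-1} + q_{k-2} (p₋₁ = 1, q₋₁ = 0):
  k = 0: a₀ = 11; p₀/q₀ = 11/1; p₀² − 140·q₀² = 121 − 140 = -19.
  k = 1: m = 11, d = 19, a = ⌊(11 + 11)/19⌋ = 1; p/q = (1·11 + 1)/(1·1 + 0) = 12/1; p² − 140·q² = 144 − 140 = 4.
  k = 2: m = 8, d = 4, a = ⌊(11 + 8)/4⌋ = 4; p/q = (4·12 + 11)/(4·1 + 1) = 59/5; p² − 140·q² = 3481 − 3500 = -19.
  k = 3: m = 8, d = 19, a = ⌊(11 + 8)/19⌋ = 1; p/q = (1·59 + 12)/(1·5 + 1) = 71/6; p² − 140·q² = 5041 − 5040 = 1.
  The first convergent with p² − 140·q² = 1 gives the fundamental solution (x₁, y₁) = (71, 6).
Step 2: Apply the recurrence (x_{n+1}, y_{n+1}) = (x₁x_n + 140y₁y_n, x₁y_n + y₁x_n) repeatedly.
  From (x_1, y_1) = (71, 6): x_2 = 71·71 + 140·6·6 = 10081; y_2 = 71·6 + 6·71 = 852.
  From (x_2, y_2) = (10081, 852): x_3 = 71·10081 + 140·6·852 = 1431431; y_3 = 71·852 + 6·10081 = 120978.
  From (x_3, y_3) = (1431431, 120978): x_4 = 71·1431431 + 140·6·120978 = 203253121; y_4 = 71·120978 + 6·1431431 = 17178024.
Step 3: Verify x_4² - 140·y_4² = 41311831196240641 - 41311831196240640 = 1 (should be 1). ✓

(x_1, y_1) = (71, 6); (x_4, y_4) = (203253121, 17178024).


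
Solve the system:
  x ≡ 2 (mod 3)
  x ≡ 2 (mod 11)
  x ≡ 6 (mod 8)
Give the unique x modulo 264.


Moduli 3, 11, 8 are pairwise coprime; by CRT there is a unique solution modulo M = 3 · 11 · 8 = 264.
Solve pairwise, accumulating the modulus:
  Start with x ≡ 2 (mod 3).
  Combine with x ≡ 2 (mod 11): since gcd(3, 11) = 1, we get a unique residue mod 33.
    Write x = 2 + 3·t and substitute into x ≡ 2 (mod 11): 3·t ≡ 2 − 2 = 0 (mod 11).
    The inverse of 3 mod 11 is 4 (since 3·4 = 12 = 1·11 + 1), so t ≡ 4·0 = 0 ≡ 0 (mod 11).
    Then x = 2 + 3·0 = 2, valid modulo lcm(3, 11) = 33: x ≡ 2 (mod 33).
  Combine with x ≡ 6 (mod 8): since gcd(33, 8) = 1, we get a unique residue mod 264.
    Write x = 2 + 33·t and substitute into x ≡ 6 (mod 8): 33·t ≡ 6 − 2 = 4 (mod 8).
    Reduce coefficients mod 8: 1·t ≡ 4 (mod 8).
    So t ≡ 4 (mod 8).
    Then x = 2 + 33·4 = 134, valid modulo lcm(33, 8) = 264: x ≡ 134 (mod 264).
Verify: 134 mod 3 = 2 ✓, 134 mod 11 = 2 ✓, 134 mod 8 = 6 ✓.

x ≡ 134 (mod 264).


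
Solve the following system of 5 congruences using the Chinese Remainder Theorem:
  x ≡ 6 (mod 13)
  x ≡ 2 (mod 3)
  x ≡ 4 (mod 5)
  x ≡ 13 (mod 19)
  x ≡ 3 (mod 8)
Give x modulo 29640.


Product of moduli M = 13 · 3 · 5 · 19 · 8 = 29640.
Merge one congruence at a time:
  Start: x ≡ 6 (mod 13).
  Combine with x ≡ 2 (mod 3); new modulus lcm = 39.
    Write x = 6 + 13·t and substitute into x ≡ 2 (mod 3): 13·t ≡ 2 − 6 = -4 (mod 3).
    Reduce coefficients mod 3: 1·t ≡ 2 (mod 3).
    So t ≡ 2 (mod 3).
    Then x = 6 + 13·2 = 32, valid modulo lcm(13, 3) = 39: x ≡ 32 (mod 39).
  Combine with x ≡ 4 (mod 5); new modulus lcm = 195.
    Write x = 32 + 39·t and substitute into x ≡ 4 (mod 5): 39·t ≡ 4 − 32 = -28 (mod 5).
    Reduce coefficients mod 5: 4·t ≡ 2 (mod 5).
    The inverse of 4 mod 5 is 4 (since 4·4 = 16 = 3·5 + 1), so t ≡ 4·2 = 8 ≡ 3 (mod 5).
    Then x = 32 + 39·3 = 149, valid modulo lcm(39, 5) = 195: x ≡ 149 (mod 195).
  Combine with x ≡ 13 (mod 19); new modulus lcm = 3705.
    Write x = 149 + 195·t and substitute into x ≡ 13 (mod 19): 195·t ≡ 13 − 149 = -136 (mod 19).
    Reduce coefficients mod 19: 5·t ≡ 16 (mod 19).
    The inverse of 5 mod 19 is 4 (since 5·4 = 20 = 1·19 + 1), so t ≡ 4·16 = 64 ≡ 7 (mod 19).
    Then x = 149 + 195·7 = 1514, valid modulo lcm(195, 19) = 3705: x ≡ 1514 (mod 3705).
  Combine with x ≡ 3 (mod 8); new modulus lcm = 29640.
    Write x = 1514 + 3705·t and substitute into x ≡ 3 (mod 8): 3705·t ≡ 3 − 1514 = -1511 (mod 8).
    Reduce coefficients mod 8: 1·t ≡ 1 (mod 8).
    So t ≡ 1 (mod 8).
    Then x = 1514 + 3705·1 = 5219, valid modulo lcm(3705, 8) = 29640: x ≡ 5219 (mod 29640).
Verify against each original: 5219 mod 13 = 6, 5219 mod 3 = 2, 5219 mod 5 = 4, 5219 mod 19 = 13, 5219 mod 8 = 3.

x ≡ 5219 (mod 29640).


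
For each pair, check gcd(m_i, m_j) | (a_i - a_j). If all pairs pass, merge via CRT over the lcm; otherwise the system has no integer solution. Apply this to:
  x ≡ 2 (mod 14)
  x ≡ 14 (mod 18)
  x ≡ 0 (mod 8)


Moduli 14, 18, 8 are not pairwise coprime, so CRT works modulo lcm(m_i) when all pairwise compatibility conditions hold.
Pairwise compatibility: gcd(m_i, m_j) must divide a_i - a_j for every pair.
Merge one congruence at a time:
  Start: x ≡ 2 (mod 14).
  Combine with x ≡ 14 (mod 18): gcd(14, 18) = 2; 14 - 2 = 12, which IS divisible by 2, so compatible.
    Write x = 2 + 14·t and substitute into x ≡ 14 (mod 18): 14·t ≡ 14 − 2 = 12 (mod 18).
    Divide the congruence (and modulus) by g = 2: 7·t ≡ 6 (mod 9).
    The inverse of 7 mod 9 is 4 (since 7·4 = 28 = 3·9 + 1), so t ≡ 4·6 = 24 ≡ 6 (mod 9).
    Then x = 2 + 14·6 = 86, valid modulo lcm(14, 18) = 126: x ≡ 86 (mod 126).
  Combine with x ≡ 0 (mod 8): gcd(126, 8) = 2; 0 - 86 = -86, which IS divisible by 2, so compatible.
    Write x = 86 + 126·t and substitute into x ≡ 0 (mod 8): 126·t ≡ 0 − 86 = -86 (mod 8).
    Divide the congruence (and modulus) by g = 2: 63·t ≡ -43 (mod 4).
    Reduce coefficients mod 4: 3·t ≡ 1 (mod 4).
    The inverse of 3 mod 4 is 3 (since 3·3 = 9 = 2·4 + 1), so t ≡ 3·1 = 3 ≡ 3 (mod 4).
    Then x = 86 + 126·3 = 464, valid modulo lcm(126, 8) = 504: x ≡ 464 (mod 504).
Verify: 464 mod 14 = 2, 464 mod 18 = 14, 464 mod 8 = 0.

x ≡ 464 (mod 504).


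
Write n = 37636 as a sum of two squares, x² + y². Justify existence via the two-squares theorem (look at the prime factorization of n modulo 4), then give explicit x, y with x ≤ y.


Step 1: Factor n = 37636 = 2^2 · 97^2.
Step 2: Check the mod-4 condition on each prime factor: 2 = 2 (special); 97 ≡ 1 (mod 4), exponent 2.
All primes ≡ 3 (mod 4) appear to even exponent (or don't appear), so by the two-squares theorem n IS expressible as a sum of two squares.
Step 3: Build a representation. Group n = k² · m with k = 2 and m = 97 · 97 = 9409 (a product of primes ≡ 1 (mod 4)); a representation of m scales to one of n via (k·x)² + (k·y)² = k²(x² + y²). Each prime p ≡ 1 (mod 4) is itself a sum of two squares; find a² by testing p − a² for a perfect square:
  97: 97 − 1² = 96, 97 − 2² = 93, 97 − 3² = 88, 97 − 4² = 81 = 9² ⇒ 97 = 4² + 9².
  Combine using the Brahmagupta–Fibonacci identity (a² + b²)(c² + d²) = (ac − bd)² + (ad + bc)² = (ac + bd)² + (ad − bc)²:
  97 · 97 = 9409: from (4² + 9²)(4² + 9²), take (4·4 − 9·9, 4·9 + 9·4) = (16 − 81, 36 + 36) = (-65, 72); dropping signs (only squares matter) gives (65, 72); check 65² + 72² = 4225 + 5184 = 9409 ✓.
  Scale by k = 2: (2·65, 2·72) = (130, 144).
Step 4: Order so x ≤ y and verify: 130² + 144² = 16900 + 20736 = 37636 = n. ✓

n = 37636 = 130² + 144² (one valid representation with x ≤ y).


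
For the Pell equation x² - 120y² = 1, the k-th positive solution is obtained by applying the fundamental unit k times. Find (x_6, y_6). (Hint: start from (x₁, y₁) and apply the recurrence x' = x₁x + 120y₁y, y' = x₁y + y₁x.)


Step 1: Find the fundamental solution (x₁, y₁) of x² - 120y² = 1.
  Expand √120 as a continued fraction. a₀ = ⌊√120⌋ = 10; iterate m_{k+1} = d_k·a_k − m_k, d_{k+1} = (120 − m_{k+1}²)/d_k, a_{k+1} = ⌊(a₀ + m_{k+1})/d_{k+1}⌋ (starting m₀ = 0, d₀ = 1), with convergents p_k = a_k·p_{k-1} + p_{k-2}, q_k = a_k·q_{k-1} + q_{k-2} (p₋₁ = 1, q₋₁ = 0):
  k = 0: a₀ = 10; p₀/q₀ = 10/1; p₀² − 120·q₀² = 100 − 120 = -20.
  k = 1: m = 10, d = 20, a = ⌊(10 + 10)/20⌋ = 1; p/q = (1·10 + 1)/(1·1 + 0) = 11/1; p² − 120·q² = 121 − 120 = 1.
  The first convergent with p² − 120·q² = 1 gives the fundamental solution (x₁, y₁) = (11, 1).
Step 2: Apply the recurrence (x_{n+1}, y_{n+1}) = (x₁x_n + 120y₁y_n, x₁y_n + y₁x_n) repeatedly.
  From (x_1, y_1) = (11, 1): x_2 = 11·11 + 120·1·1 = 241; y_2 = 11·1 + 1·11 = 22.
  From (x_2, y_2) = (241, 22): x_3 = 11·241 + 120·1·22 = 5291; y_3 = 11·22 + 1·241 = 483.
  From (x_3, y_3) = (5291, 483): x_4 = 11·5291 + 120·1·483 = 116161; y_4 = 11·483 + 1·5291 = 10604.
  From (x_4, y_4) = (116161, 10604): x_5 = 11·116161 + 120·1·10604 = 2550251; y_5 = 11·10604 + 1·116161 = 232805.
  From (x_5, y_5) = (2550251, 232805): x_6 = 11·2550251 + 120·1·232805 = 55989361; y_6 = 11·232805 + 1·2550251 = 5111106.
Step 3: Verify x_6² - 120·y_6² = 3134808545188321 - 3134808545188320 = 1 (should be 1). ✓

(x_1, y_1) = (11, 1); (x_6, y_6) = (55989361, 5111106).


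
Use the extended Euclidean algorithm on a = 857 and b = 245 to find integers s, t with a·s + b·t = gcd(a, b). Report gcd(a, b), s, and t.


Euclidean algorithm on (857, 245) — divide until remainder is 0:
  857 = 3 · 245 + 122
  245 = 2 · 122 + 1
  122 = 122 · 1 + 0
gcd(857, 245) = 1.
Track Bezout coefficients alongside the remainders: start with r₀ = 857 = a·1 + b·0 (s = 1, t = 0) and r₁ = 245 = a·0 + b·1 (s = 0, t = 1); each new remainder r_{k+1} = r_{k-1} − q_k·r_k inherits s_{k+1} = s_{k-1} − q_k·s_k, t_{k+1} = t_{k-1} − q_k·t_k, so r_k = a·s_k + b·t_k at every step:
  q = 3: r = 122, s = 1 − 3·0 = 1, t = 0 − 3·1 = -3  (check: 857·1 + 245·(-3) = 122)
  q = 2: r = 1, s = 0 − 2·1 = -2, t = 1 − 2·(-3) = 7  (check: 857·(-2) + 245·7 = 1)
The row with r = 1 (the gcd) gives the Bezout coefficients s = -2, t = 7.
Result: 857 · (-2) + 245 · (7) = 1.

gcd(857, 245) = 1; s = -2, t = 7 (check: 857·(-2) + 245·7 = 1).


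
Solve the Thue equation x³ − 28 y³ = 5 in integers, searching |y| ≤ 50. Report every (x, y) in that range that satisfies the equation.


The equation is x³ - 28y³ = 5. For fixed y, x³ = 28·y³ + 5, so a solution requires the RHS to be a perfect cube.
Strategy: iterate y from -50 to 50, compute RHS = 28·y³ + 5, and check whether it is a (positive or negative) perfect cube.
Check small values of y:
  y = 0: RHS = 5 is not a perfect cube.
  y = 1: RHS = 33 is not a perfect cube.
  y = -1: RHS = -23 is not a perfect cube.
  y = 2: RHS = 229 is not a perfect cube.
  y = -2: RHS = -219 is not a perfect cube.
  y = 3: RHS = 761 is not a perfect cube.
  y = -3: RHS = -751 is not a perfect cube.
Continuing the search up to |y| = 50 finds no solutions either.
No (x, y) in the scanned range satisfies the equation.

No integer solutions with |y| ≤ 50.


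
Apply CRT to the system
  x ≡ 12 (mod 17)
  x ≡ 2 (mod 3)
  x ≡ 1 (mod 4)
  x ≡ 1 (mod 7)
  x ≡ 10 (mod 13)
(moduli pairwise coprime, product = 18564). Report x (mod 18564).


Product of moduli M = 17 · 3 · 4 · 7 · 13 = 18564.
Merge one congruence at a time:
  Start: x ≡ 12 (mod 17).
  Combine with x ≡ 2 (mod 3); new modulus lcm = 51.
    Write x = 12 + 17·t and substitute into x ≡ 2 (mod 3): 17·t ≡ 2 − 12 = -10 (mod 3).
    Reduce coefficients mod 3: 2·t ≡ 2 (mod 3).
    The inverse of 2 mod 3 is 2 (since 2·2 = 4 = 1·3 + 1), so t ≡ 2·2 = 4 ≡ 1 (mod 3).
    Then x = 12 + 17·1 = 29, valid modulo lcm(17, 3) = 51: x ≡ 29 (mod 51).
  Combine with x ≡ 1 (mod 4); new modulus lcm = 204.
    Write x = 29 + 51·t and substitute into x ≡ 1 (mod 4): 51·t ≡ 1 − 29 = -28 (mod 4).
    Reduce coefficients mod 4: 3·t ≡ 0 (mod 4).
    The inverse of 3 mod 4 is 3 (since 3·3 = 9 = 2·4 + 1), so t ≡ 3·0 = 0 ≡ 0 (mod 4).
    Then x = 29 + 51·0 = 29, valid modulo lcm(51, 4) = 204: x ≡ 29 (mod 204).
  Combine with x ≡ 1 (mod 7); new modulus lcm = 1428.
    Write x = 29 + 204·t and substitute into x ≡ 1 (mod 7): 204·t ≡ 1 − 29 = -28 (mod 7).
    Reduce coefficients mod 7: 1·t ≡ 0 (mod 7).
    So t ≡ 0 (mod 7).
    Then x = 29 + 204·0 = 29, valid modulo lcm(204, 7) = 1428: x ≡ 29 (mod 1428).
  Combine with x ≡ 10 (mod 13); new modulus lcm = 18564.
    Write x = 29 + 1428·t and substitute into x ≡ 10 (mod 13): 1428·t ≡ 10 − 29 = -19 (mod 13).
    Reduce coefficients mod 13: 11·t ≡ 7 (mod 13).
    The inverse of 11 mod 13 is 6 (since 11·6 = 66 = 5·13 + 1), so t ≡ 6·7 = 42 ≡ 3 (mod 13).
    Then x = 29 + 1428·3 = 4313, valid modulo lcm(1428, 13) = 18564: x ≡ 4313 (mod 18564).
Verify against each original: 4313 mod 17 = 12, 4313 mod 3 = 2, 4313 mod 4 = 1, 4313 mod 7 = 1, 4313 mod 13 = 10.

x ≡ 4313 (mod 18564).


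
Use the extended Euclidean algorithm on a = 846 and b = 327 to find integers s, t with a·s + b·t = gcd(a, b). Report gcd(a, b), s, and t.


Euclidean algorithm on (846, 327) — divide until remainder is 0:
  846 = 2 · 327 + 192
  327 = 1 · 192 + 135
  192 = 1 · 135 + 57
  135 = 2 · 57 + 21
  57 = 2 · 21 + 15
  21 = 1 · 15 + 6
  15 = 2 · 6 + 3
  6 = 2 · 3 + 0
gcd(846, 327) = 3.
Track Bezout coefficients alongside the remainders: start with r₀ = 846 = a·1 + b·0 (s = 1, t = 0) and r₁ = 327 = a·0 + b·1 (s = 0, t = 1); each new remainder r_{k+1} = r_{k-1} − q_k·r_k inherits s_{k+1} = s_{k-1} − q_k·s_k, t_{k+1} = t_{k-1} − q_k·t_k, so r_k = a·s_k + b·t_k at every step:
  q = 2: r = 192, s = 1 − 2·0 = 1, t = 0 − 2·1 = -2  (check: 846·1 + 327·(-2) = 192)
  q = 1: r = 135, s = 0 − 1·1 = -1, t = 1 − 1·(-2) = 3  (check: 846·(-1) + 327·3 = 135)
  q = 1: r = 57, s = 1 − 1·(-1) = 2, t = -2 − 1·3 = -5  (check: 846·2 + 327·(-5) = 57)
  q = 2: r = 21, s = -1 − 2·2 = -5, t = 3 − 2·(-5) = 13  (check: 846·(-5) + 327·13 = 21)
  q = 2: r = 15, s = 2 − 2·(-5) = 12, t = -5 − 2·13 = -31  (check: 846·12 + 327·(-31) = 15)
  q = 1: r = 6, s = -5 − 1·12 = -17, t = 13 − 1·(-31) = 44  (check: 846·(-17) + 327·44 = 6)
  q = 2: r = 3, s = 12 − 2·(-17) = 46, t = -31 − 2·44 = -119  (check: 846·46 + 327·(-119) = 3)
The row with r = 3 (the gcd) gives the Bezout coefficients s = 46, t = -119.
Result: 846 · (46) + 327 · (-119) = 3.

gcd(846, 327) = 3; s = 46, t = -119 (check: 846·46 + 327·(-119) = 3).


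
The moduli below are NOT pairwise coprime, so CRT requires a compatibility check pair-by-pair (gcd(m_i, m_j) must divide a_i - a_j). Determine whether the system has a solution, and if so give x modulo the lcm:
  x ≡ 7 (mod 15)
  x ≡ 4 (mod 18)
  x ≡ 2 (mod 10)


Moduli 15, 18, 10 are not pairwise coprime, so CRT works modulo lcm(m_i) when all pairwise compatibility conditions hold.
Pairwise compatibility: gcd(m_i, m_j) must divide a_i - a_j for every pair.
Merge one congruence at a time:
  Start: x ≡ 7 (mod 15).
  Combine with x ≡ 4 (mod 18): gcd(15, 18) = 3; 4 - 7 = -3, which IS divisible by 3, so compatible.
    Write x = 7 + 15·t and substitute into x ≡ 4 (mod 18): 15·t ≡ 4 − 7 = -3 (mod 18).
    Divide the congruence (and modulus) by g = 3: 5·t ≡ -1 (mod 6).
    Reduce coefficients mod 6: 5·t ≡ 5 (mod 6).
    The inverse of 5 mod 6 is 5 (since 5·5 = 25 = 4·6 + 1), so t ≡ 5·5 = 25 ≡ 1 (mod 6).
    Then x = 7 + 15·1 = 22, valid modulo lcm(15, 18) = 90: x ≡ 22 (mod 90).
  Combine with x ≡ 2 (mod 10): gcd(90, 10) = 10; 2 - 22 = -20, which IS divisible by 10, so compatible.
    Write x = 22 + 90·t and substitute into x ≡ 2 (mod 10): 90·t ≡ 2 − 22 = -20 (mod 10).
    Divide the congruence (and modulus) by g = 10: 9·t ≡ -2 (mod 1).
    Modulo 1 every t works; take t = 0.
    Then x = 22 + 90·0 = 22, valid modulo lcm(90, 10) = 90: x ≡ 22 (mod 90).
Verify: 22 mod 15 = 7, 22 mod 18 = 4, 22 mod 10 = 2.

x ≡ 22 (mod 90).


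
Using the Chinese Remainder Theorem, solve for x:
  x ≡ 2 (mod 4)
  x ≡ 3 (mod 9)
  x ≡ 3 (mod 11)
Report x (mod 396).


Moduli 4, 9, 11 are pairwise coprime; by CRT there is a unique solution modulo M = 4 · 9 · 11 = 396.
Solve pairwise, accumulating the modulus:
  Start with x ≡ 2 (mod 4).
  Combine with x ≡ 3 (mod 9): since gcd(4, 9) = 1, we get a unique residue mod 36.
    Write x = 2 + 4·t and substitute into x ≡ 3 (mod 9): 4·t ≡ 3 − 2 = 1 (mod 9).
    The inverse of 4 mod 9 is 7 (since 4·7 = 28 = 3·9 + 1), so t ≡ 7·1 = 7 ≡ 7 (mod 9).
    Then x = 2 + 4·7 = 30, valid modulo lcm(4, 9) = 36: x ≡ 30 (mod 36).
  Combine with x ≡ 3 (mod 11): since gcd(36, 11) = 1, we get a unique residue mod 396.
    Write x = 30 + 36·t and substitute into x ≡ 3 (mod 11): 36·t ≡ 3 − 30 = -27 (mod 11).
    Reduce coefficients mod 11: 3·t ≡ 6 (mod 11).
    The inverse of 3 mod 11 is 4 (since 3·4 = 12 = 1·11 + 1), so t ≡ 4·6 = 24 ≡ 2 (mod 11).
    Then x = 30 + 36·2 = 102, valid modulo lcm(36, 11) = 396: x ≡ 102 (mod 396).
Verify: 102 mod 4 = 2 ✓, 102 mod 9 = 3 ✓, 102 mod 11 = 3 ✓.

x ≡ 102 (mod 396).


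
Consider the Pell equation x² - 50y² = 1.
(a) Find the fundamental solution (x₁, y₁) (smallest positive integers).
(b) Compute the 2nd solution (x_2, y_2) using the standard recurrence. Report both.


Step 1: Find the fundamental solution (x₁, y₁) of x² - 50y² = 1.
  Expand √50 as a continued fraction. a₀ = ⌊√50⌋ = 7; iterate m_{k+1} = d_k·a_k − m_k, d_{k+1} = (50 − m_{k+1}²)/d_k, a_{k+1} = ⌊(a₀ + m_{k+1})/d_{k+1}⌋ (starting m₀ = 0, d₀ = 1), with convergents p_k = a_k·p_{k-1} + p_{k-2}, q_k = a_k·q_{k-1} + q_{k-2} (p₋₁ = 1, q₋₁ = 0):
  k = 0: a₀ = 7; p₀/q₀ = 7/1; p₀² − 50·q₀² = 49 − 50 = -1.
  k = 1: m = 7, d = 1, a = ⌊(7 + 7)/1⌋ = 14; p/q = (14·7 + 1)/(14·1 + 0) = 99/14; p² − 50·q² = 9801 − 9800 = 1.
  The first convergent with p² − 50·q² = 1 gives the fundamental solution (x₁, y₁) = (99, 14).
Step 2: Apply the recurrence (x_{n+1}, y_{n+1}) = (x₁x_n + 50y₁y_n, x₁y_n + y₁x_n) repeatedly.
  From (x_1, y_1) = (99, 14): x_2 = 99·99 + 50·14·14 = 19601; y_2 = 99·14 + 14·99 = 2772.
Step 3: Verify x_2² - 50·y_2² = 384199201 - 384199200 = 1 (should be 1). ✓

(x_1, y_1) = (99, 14); (x_2, y_2) = (19601, 2772).


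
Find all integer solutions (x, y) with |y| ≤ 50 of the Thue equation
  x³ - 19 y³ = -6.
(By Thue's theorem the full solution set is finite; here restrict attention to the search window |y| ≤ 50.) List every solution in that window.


The equation is x³ - 19y³ = -6. For fixed y, x³ = 19·y³ − 6, so a solution requires the RHS to be a perfect cube.
Strategy: iterate y from -50 to 50, compute RHS = 19·y³ − 6, and check whether it is a (positive or negative) perfect cube.
Check small values of y:
  y = 0: RHS = -6 is not a perfect cube.
  y = 1: RHS = 13 is not a perfect cube.
  y = -1: RHS = -25 is not a perfect cube.
  y = 2: RHS = 146 is not a perfect cube.
  y = -2: RHS = -158 is not a perfect cube.
  y = 3: RHS = 507 is not a perfect cube.
  y = -3: RHS = -519 is not a perfect cube.
Continuing the search up to |y| = 50 finds no solutions either.
No (x, y) in the scanned range satisfies the equation.

No integer solutions with |y| ≤ 50.


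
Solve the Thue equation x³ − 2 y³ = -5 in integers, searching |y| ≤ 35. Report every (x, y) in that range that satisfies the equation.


The equation is x³ - 2y³ = -5. For fixed y, x³ = 2·y³ − 5, so a solution requires the RHS to be a perfect cube.
Strategy: iterate y from -35 to 35, compute RHS = 2·y³ − 5, and check whether it is a (positive or negative) perfect cube.
Check small values of y:
  y = 0: RHS = -5 is not a perfect cube.
  y = 1: RHS = -3 is not a perfect cube.
  y = -1: RHS = -7 is not a perfect cube.
  y = 2: RHS = 11 is not a perfect cube.
  y = -2: RHS = -21 is not a perfect cube.
  y = 3: RHS = 49 is not a perfect cube.
  y = -3: RHS = -59 is not a perfect cube.
Continuing the search up to |y| = 35 finds no solutions either.
No (x, y) in the scanned range satisfies the equation.

No integer solutions with |y| ≤ 35.


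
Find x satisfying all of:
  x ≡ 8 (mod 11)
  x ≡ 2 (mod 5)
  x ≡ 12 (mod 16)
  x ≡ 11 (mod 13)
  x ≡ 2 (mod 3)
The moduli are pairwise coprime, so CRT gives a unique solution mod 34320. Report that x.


Product of moduli M = 11 · 5 · 16 · 13 · 3 = 34320.
Merge one congruence at a time:
  Start: x ≡ 8 (mod 11).
  Combine with x ≡ 2 (mod 5); new modulus lcm = 55.
    Write x = 8 + 11·t and substitute into x ≡ 2 (mod 5): 11·t ≡ 2 − 8 = -6 (mod 5).
    Reduce coefficients mod 5: 1·t ≡ 4 (mod 5).
    So t ≡ 4 (mod 5).
    Then x = 8 + 11·4 = 52, valid modulo lcm(11, 5) = 55: x ≡ 52 (mod 55).
  Combine with x ≡ 12 (mod 16); new modulus lcm = 880.
    Write x = 52 + 55·t and substitute into x ≡ 12 (mod 16): 55·t ≡ 12 − 52 = -40 (mod 16).
    Reduce coefficients mod 16: 7·t ≡ 8 (mod 16).
    The inverse of 7 mod 16 is 7 (since 7·7 = 49 = 3·16 + 1), so t ≡ 7·8 = 56 ≡ 8 (mod 16).
    Then x = 52 + 55·8 = 492, valid modulo lcm(55, 16) = 880: x ≡ 492 (mod 880).
  Combine with x ≡ 11 (mod 13); new modulus lcm = 11440.
    Write x = 492 + 880·t and substitute into x ≡ 11 (mod 13): 880·t ≡ 11 − 492 = -481 (mod 13).
    Reduce coefficients mod 13: 9·t ≡ 0 (mod 13).
    The inverse of 9 mod 13 is 3 (since 9·3 = 27 = 2·13 + 1), so t ≡ 3·0 = 0 ≡ 0 (mod 13).
    Then x = 492 + 880·0 = 492, valid modulo lcm(880, 13) = 11440: x ≡ 492 (mod 11440).
  Combine with x ≡ 2 (mod 3); new modulus lcm = 34320.
    Write x = 492 + 11440·t and substitute into x ≡ 2 (mod 3): 11440·t ≡ 2 − 492 = -490 (mod 3).
    Reduce coefficients mod 3: 1·t ≡ 2 (mod 3).
    So t ≡ 2 (mod 3).
    Then x = 492 + 11440·2 = 23372, valid modulo lcm(11440, 3) = 34320: x ≡ 23372 (mod 34320).
Verify against each original: 23372 mod 11 = 8, 23372 mod 5 = 2, 23372 mod 16 = 12, 23372 mod 13 = 11, 23372 mod 3 = 2.

x ≡ 23372 (mod 34320).
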